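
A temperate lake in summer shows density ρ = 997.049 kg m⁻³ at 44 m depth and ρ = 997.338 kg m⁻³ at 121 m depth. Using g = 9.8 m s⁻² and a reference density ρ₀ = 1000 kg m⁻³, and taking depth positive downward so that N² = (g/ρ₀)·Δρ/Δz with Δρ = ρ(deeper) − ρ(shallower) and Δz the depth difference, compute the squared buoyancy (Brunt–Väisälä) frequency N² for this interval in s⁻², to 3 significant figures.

Δρ = 997.338 − 997.049 = 0.289 kg m⁻³ over Δz = 121 − 44 = 77 m.
N² = (9.8/1000) × (0.289/77) = 3.6782 × 10⁻⁵ s⁻² ≈ 3.68 × 10⁻⁵ s⁻².
A positive N² confirms static stability across the interval.

3.68 × 10⁻⁵ s⁻²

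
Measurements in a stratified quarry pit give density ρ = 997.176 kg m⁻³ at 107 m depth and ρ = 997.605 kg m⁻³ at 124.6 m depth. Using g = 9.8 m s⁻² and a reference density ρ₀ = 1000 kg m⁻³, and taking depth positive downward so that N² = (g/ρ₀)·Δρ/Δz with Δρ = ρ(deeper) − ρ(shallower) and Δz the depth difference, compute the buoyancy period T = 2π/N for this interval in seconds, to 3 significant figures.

Δρ = 997.605 − 997.176 = 0.429 kg m⁻³ over Δz = 124.6 − 107 = 17.6 m.
N² = (9.8/1000) × (0.429/17.6) = 2.3888 × 10⁻⁴ s⁻².
N = √(2.3888 × 10⁻⁴) = 0.015456 rad s⁻¹, so T = 2π/N = 406.52 s ≈ 407 s.

407 s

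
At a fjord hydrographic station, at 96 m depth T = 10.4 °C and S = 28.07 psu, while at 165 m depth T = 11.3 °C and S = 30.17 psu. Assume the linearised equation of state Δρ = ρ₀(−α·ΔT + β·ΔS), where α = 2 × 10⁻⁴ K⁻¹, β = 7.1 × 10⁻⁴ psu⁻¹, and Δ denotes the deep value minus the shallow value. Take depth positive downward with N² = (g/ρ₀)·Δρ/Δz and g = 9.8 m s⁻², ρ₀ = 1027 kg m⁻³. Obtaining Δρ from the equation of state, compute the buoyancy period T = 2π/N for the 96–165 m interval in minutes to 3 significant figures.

7.67 min

ΔT = +0.9 K, ΔS = +2.10 psu (deep − shallow).
Δρ/ρ₀ = −αΔT + βΔS = -1.80 × 10⁻⁴ + 1.491 × 10⁻³ = 1.311 × 10⁻³, so Δρ ≈ 1.346 kg m⁻³.
N² = (g/ρ₀)·Δρ/Δz = g·(Δρ/ρ₀)/Δz = 9.8 × 1.311 × 10⁻³ / 69 = 1.8620 × 10⁻⁴ s⁻².
N = √(1.8620 × 10⁻⁴) = 0.013646 rad s⁻¹ → T = 2π/N = 460.44 s = 7.6740 min ≈ 7.67 min.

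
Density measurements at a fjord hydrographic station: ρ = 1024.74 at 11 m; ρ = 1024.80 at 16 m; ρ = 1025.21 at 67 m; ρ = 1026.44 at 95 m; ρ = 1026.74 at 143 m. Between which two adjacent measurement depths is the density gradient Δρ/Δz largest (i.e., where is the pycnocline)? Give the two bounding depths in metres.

67–95 m

Compute the density gradient over each adjacent pair:
  11–16 m: Δρ/Δz = 0.06/5 = 0.012 kg m⁻⁴
  16–67 m: Δρ/Δz = 0.41/51 = 8.0 × 10⁻³ kg m⁻⁴
  67–95 m: Δρ/Δz = 1.23/28 = 0.044 kg m⁻⁴
  95–143 m: Δρ/Δz = 0.30/48 = 6.2 × 10⁻³ kg m⁻⁴
The largest gradient is in the 67–95 m interval — the pycnocline.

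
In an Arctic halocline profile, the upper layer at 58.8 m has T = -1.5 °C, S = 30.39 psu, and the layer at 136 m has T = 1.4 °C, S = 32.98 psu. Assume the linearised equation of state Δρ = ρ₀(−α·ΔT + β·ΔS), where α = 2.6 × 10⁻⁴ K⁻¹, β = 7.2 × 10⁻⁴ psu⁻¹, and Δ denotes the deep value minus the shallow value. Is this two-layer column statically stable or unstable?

ΔT = 1.4 − -1.5 = +2.9 K and ΔS = 32.98 − 30.39 = +2.59 psu (deep − shallow).
−αΔT = -7.54 × 10⁻⁴; βΔS = 1.8648 × 10⁻³; sum Δρ/ρ₀ = 1.1108 × 10⁻³.
Δρ/ρ₀ > 0, so Δρ > 0: deeper water is denser → statically stable.

stable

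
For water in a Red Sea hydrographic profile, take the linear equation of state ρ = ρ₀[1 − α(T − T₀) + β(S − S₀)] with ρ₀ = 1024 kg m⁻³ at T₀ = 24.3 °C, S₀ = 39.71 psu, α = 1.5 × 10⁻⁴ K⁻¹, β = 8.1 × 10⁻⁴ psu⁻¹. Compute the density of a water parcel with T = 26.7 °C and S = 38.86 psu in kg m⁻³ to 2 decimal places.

1022.93 kg m⁻³

T − T₀ = +2.4 K, S − S₀ = -0.85 psu.
Bracket = 1 − α·(+2.4) + β·(-0.85) = 1 + (-1.0485 × 10⁻³) = 0.9989515.
ρ = 1024 × 0.9989515 = 1022.93 kg m⁻³.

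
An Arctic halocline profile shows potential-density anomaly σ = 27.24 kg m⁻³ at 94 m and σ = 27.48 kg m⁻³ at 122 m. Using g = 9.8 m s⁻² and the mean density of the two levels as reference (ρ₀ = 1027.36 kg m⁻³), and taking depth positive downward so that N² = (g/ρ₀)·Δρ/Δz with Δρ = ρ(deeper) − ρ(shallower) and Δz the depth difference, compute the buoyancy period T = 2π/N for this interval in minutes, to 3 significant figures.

Δρ = 1027.48 − 1027.24 = 0.24 kg m⁻³ over Δz = 122 − 94 = 28 m.
N² = (9.8/1027.36) × (0.24/28) = 8.1763 × 10⁻⁵ s⁻².
N = √(8.1763 × 10⁻⁵) = 9.0423 × 10⁻³ rad s⁻¹, so T = 2π/N = 694.87 s = 11.581 min ≈ 11.6 min.
N² > 0, so the interval is statically stable.

11.6 min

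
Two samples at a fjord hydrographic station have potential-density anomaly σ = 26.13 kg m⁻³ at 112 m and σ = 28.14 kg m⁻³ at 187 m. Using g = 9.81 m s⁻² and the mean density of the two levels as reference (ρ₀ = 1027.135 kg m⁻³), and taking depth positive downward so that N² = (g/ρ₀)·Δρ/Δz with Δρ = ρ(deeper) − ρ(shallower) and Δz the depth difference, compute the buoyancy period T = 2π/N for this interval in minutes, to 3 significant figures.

Δρ = 1028.14 − 1026.13 = 2.01 kg m⁻³ over Δz = 187 − 112 = 75 m.
N² = (9.81/1027.135) × (2.01/75) = 2.5596 × 10⁻⁴ s⁻².
N = √(2.5596 × 10⁻⁴) = 0.015999 rad s⁻¹, so T = 2π/N = 392.72 s = 6.5453 min ≈ 6.55 min.

6.55 min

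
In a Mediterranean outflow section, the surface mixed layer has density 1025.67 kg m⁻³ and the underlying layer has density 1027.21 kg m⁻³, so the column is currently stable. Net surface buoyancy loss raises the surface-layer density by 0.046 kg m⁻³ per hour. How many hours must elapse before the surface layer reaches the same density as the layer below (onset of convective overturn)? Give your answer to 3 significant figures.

Density deficit of the surface layer: 1027.21 − 1025.67 = 1.54 kg m⁻³.
Required change = 1.54 / 0.046 = 33.5 hours.

33.5 hours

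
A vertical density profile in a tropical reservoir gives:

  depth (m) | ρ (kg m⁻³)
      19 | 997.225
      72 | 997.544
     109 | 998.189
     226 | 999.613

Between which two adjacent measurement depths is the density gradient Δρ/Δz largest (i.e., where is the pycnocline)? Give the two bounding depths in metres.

Compute the density gradient over each adjacent pair:
  19–72 m: Δρ/Δz = 0.319/53 = 6.0 × 10⁻³ kg m⁻⁴
  72–109 m: Δρ/Δz = 0.645/37 = 0.017 kg m⁻⁴
  109–226 m: Δρ/Δz = 1.424/117 = 0.012 kg m⁻⁴
The largest gradient is in the 72–109 m interval — the pycnocline.

72–109 m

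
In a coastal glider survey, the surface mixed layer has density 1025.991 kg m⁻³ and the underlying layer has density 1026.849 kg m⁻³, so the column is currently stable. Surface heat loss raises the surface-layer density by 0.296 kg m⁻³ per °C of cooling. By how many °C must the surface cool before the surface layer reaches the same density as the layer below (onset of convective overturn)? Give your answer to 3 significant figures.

2.90 °C

Density deficit of the surface layer: 1026.849 − 1025.991 = 0.858 kg m⁻³.
Required change = 0.858 / 0.296 = 2.90 °C.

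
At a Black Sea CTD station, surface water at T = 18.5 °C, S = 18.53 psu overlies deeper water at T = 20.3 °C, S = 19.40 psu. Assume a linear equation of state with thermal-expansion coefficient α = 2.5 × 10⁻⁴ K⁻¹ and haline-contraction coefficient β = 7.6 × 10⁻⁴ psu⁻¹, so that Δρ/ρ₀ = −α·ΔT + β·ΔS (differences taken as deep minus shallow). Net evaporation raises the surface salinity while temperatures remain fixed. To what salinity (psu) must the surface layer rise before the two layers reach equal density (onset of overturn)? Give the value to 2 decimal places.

18.81 psu

Neutral buoyancy requires −α(T_deep − T_surf) + β(S_deep − S_surf′) = 0.
S_surf′ = S_deep − (α/β)·ΔT = 19.40 − (2.5 × 10⁻⁴/7.6 × 10⁻⁴)·(+1.8) = 18.8079 psu.
Increase required: 18.8079 − 18.53 = 0.2779 psu.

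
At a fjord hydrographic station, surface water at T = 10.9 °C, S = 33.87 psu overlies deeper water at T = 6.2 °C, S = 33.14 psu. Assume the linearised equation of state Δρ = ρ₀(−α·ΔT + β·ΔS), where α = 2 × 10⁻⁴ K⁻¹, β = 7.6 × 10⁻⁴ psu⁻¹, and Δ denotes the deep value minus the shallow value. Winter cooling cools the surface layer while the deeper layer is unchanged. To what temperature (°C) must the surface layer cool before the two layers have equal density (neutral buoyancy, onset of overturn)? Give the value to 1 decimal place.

9.0 °C

Neutral buoyancy requires Δρ = 0, i.e. −α(T_deep − T_surf′) + β(S_deep − S_surf) = 0.
T_surf′ = T_deep − (β/α)·ΔS = 6.2 − (7.6 × 10⁻⁴/2 × 10⁻⁴)·(-0.73) = 8.974 °C.
Cooling required: 10.9 − (8.974) = 1.926 °C.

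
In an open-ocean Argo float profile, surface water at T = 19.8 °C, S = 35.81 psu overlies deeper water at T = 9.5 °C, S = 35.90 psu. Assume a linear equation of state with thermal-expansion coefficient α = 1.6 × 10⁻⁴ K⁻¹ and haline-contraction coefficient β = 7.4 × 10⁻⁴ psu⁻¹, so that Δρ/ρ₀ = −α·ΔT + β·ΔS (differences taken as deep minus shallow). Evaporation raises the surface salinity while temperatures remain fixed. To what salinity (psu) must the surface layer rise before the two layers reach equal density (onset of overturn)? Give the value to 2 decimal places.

38.13 psu

Neutral buoyancy requires −α(T_deep − T_surf) + β(S_deep − S_surf′) = 0.
S_surf′ = S_deep − (α/β)·ΔT = 35.90 − (1.6 × 10⁻⁴/7.4 × 10⁻⁴)·(-10.3) = 38.1270 psu.
Increase required: 38.1270 − 35.81 = 2.3170 psu.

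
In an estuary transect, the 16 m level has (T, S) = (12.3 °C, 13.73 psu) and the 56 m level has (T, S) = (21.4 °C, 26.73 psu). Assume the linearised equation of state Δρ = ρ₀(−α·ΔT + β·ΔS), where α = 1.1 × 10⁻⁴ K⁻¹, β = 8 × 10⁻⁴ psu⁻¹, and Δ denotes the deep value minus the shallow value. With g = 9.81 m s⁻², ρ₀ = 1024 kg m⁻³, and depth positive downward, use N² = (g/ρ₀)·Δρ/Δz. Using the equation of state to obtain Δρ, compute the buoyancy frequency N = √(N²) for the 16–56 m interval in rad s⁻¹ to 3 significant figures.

0.0480 rad s⁻¹

ΔT = +9.1 K, ΔS = +13.00 psu (deep − shallow).
Δρ/ρ₀ = −αΔT + βΔS = -1.001 × 10⁻³ + 0.0104 = 9.399 × 10⁻³, so Δρ ≈ 9.625 kg m⁻³.
N² = (g/ρ₀)·Δρ/Δz = g·(Δρ/ρ₀)/Δz = 9.81 × 9.399 × 10⁻³ / 40 = 2.3051 × 10⁻³ s⁻².
N = √(2.3051 × 10⁻³) = 0.048011 rad s⁻¹ ≈ 0.0480 rad s⁻¹.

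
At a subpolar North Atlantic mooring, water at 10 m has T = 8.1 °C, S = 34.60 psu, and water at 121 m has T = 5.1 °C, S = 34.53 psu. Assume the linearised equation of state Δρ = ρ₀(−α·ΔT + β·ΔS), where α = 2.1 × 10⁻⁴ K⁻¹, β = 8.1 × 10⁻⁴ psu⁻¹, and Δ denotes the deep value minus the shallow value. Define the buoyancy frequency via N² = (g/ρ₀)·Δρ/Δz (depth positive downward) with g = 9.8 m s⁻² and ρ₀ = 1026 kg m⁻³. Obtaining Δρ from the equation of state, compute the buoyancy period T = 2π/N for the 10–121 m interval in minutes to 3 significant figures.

ΔT = -3.0 K, ΔS = -0.07 psu (deep − shallow).
Δρ/ρ₀ = −αΔT + βΔS = 6.30 × 10⁻⁴ − 5.67 × 10⁻⁵ = 5.733 × 10⁻⁴, so Δρ ≈ 0.5882 kg m⁻³.
N² = (g/ρ₀)·Δρ/Δz = g·(Δρ/ρ₀)/Δz = 9.8 × 5.733 × 10⁻⁴ / 111 = 5.0616 × 10⁻⁵ s⁻².
N = √(5.0616 × 10⁻⁵) = 7.1145 × 10⁻³ rad s⁻¹ → T = 2π/N = 883.15 s = 14.719 min ≈ 14.7 min.

14.7 min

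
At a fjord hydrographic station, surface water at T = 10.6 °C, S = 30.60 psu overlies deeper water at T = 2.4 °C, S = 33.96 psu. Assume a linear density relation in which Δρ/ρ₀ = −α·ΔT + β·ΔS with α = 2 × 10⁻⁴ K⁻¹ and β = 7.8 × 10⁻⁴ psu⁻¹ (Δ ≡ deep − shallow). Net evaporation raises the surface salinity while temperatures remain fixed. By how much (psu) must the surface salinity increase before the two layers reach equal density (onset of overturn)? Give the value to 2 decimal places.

5.46 psu

Neutral buoyancy requires −α(T_deep − T_surf) + β(S_deep − S_surf′) = 0.
S_surf′ = S_deep − (α/β)·ΔT = 33.96 − (2 × 10⁻⁴/7.8 × 10⁻⁴)·(-8.2) = 36.0626 psu.
Increase required: 36.0626 − 30.60 = 5.4626 psu.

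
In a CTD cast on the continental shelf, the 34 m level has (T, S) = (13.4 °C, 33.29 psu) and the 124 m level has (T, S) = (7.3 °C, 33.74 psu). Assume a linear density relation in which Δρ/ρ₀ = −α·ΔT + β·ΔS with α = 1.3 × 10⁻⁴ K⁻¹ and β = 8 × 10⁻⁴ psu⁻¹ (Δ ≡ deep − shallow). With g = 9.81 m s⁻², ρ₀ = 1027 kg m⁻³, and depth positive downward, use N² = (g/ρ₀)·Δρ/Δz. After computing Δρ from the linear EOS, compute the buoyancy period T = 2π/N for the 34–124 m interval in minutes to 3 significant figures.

ΔT = -6.1 K, ΔS = +0.45 psu (deep − shallow).
Δρ/ρ₀ = −αΔT + βΔS = 7.93 × 10⁻⁴ + 3.60 × 10⁻⁴ = 1.153 × 10⁻³, so Δρ ≈ 1.184 kg m⁻³.
N² = (g/ρ₀)·Δρ/Δz = g·(Δρ/ρ₀)/Δz = 9.81 × 1.153 × 10⁻³ / 90 = 1.2568 × 10⁻⁴ s⁻².
N = √(1.2568 × 10⁻⁴) = 0.011211 rad s⁻¹ → T = 2π/N = 560.45 s = 9.3408 min ≈ 9.34 min.

9.34 min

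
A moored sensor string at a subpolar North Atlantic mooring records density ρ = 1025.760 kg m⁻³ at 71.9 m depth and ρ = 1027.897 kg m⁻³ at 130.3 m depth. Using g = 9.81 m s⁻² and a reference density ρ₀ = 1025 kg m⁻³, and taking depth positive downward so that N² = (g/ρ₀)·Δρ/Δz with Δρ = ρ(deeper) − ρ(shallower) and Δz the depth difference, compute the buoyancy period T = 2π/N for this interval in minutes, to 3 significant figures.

Δρ = 1027.897 − 1025.760 = 2.137 kg m⁻³ over Δz = 130.3 − 71.9 = 58.4 m.
N² = (9.81/1025) × (2.137/58.4) = 3.5022 × 10⁻⁴ s⁻².
N = √(3.5022 × 10⁻⁴) = 0.018714 rad s⁻¹, so T = 2π/N = 335.75 s = 5.5958 min ≈ 5.60 min.

5.60 min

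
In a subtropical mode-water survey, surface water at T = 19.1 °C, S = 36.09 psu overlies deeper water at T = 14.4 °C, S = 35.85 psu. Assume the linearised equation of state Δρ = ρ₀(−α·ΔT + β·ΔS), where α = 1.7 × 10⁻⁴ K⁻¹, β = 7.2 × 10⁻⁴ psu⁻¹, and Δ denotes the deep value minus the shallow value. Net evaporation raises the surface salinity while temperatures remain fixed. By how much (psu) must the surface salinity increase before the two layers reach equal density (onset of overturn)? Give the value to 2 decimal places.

Neutral buoyancy requires −α(T_deep − T_surf) + β(S_deep − S_surf′) = 0.
S_surf′ = S_deep − (α/β)·ΔT = 35.85 − (1.7 × 10⁻⁴/7.2 × 10⁻⁴)·(-4.7) = 36.9597 psu.
Increase required: 36.9597 − 36.09 = 0.8697 psu.

0.87 psu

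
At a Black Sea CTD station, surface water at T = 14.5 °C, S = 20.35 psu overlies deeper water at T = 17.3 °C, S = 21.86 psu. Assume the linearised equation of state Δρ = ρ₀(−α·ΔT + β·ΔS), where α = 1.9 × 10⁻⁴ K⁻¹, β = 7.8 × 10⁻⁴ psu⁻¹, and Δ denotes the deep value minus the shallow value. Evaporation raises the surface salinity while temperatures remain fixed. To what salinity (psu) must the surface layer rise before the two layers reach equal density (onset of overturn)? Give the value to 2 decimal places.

Neutral buoyancy requires −α(T_deep − T_surf) + β(S_deep − S_surf′) = 0.
S_surf′ = S_deep − (α/β)·ΔT = 21.86 − (1.9 × 10⁻⁴/7.8 × 10⁻⁴)·(+2.8) = 21.1779 psu.
Increase required: 21.1779 − 20.35 = 0.8279 psu.

21.18 psu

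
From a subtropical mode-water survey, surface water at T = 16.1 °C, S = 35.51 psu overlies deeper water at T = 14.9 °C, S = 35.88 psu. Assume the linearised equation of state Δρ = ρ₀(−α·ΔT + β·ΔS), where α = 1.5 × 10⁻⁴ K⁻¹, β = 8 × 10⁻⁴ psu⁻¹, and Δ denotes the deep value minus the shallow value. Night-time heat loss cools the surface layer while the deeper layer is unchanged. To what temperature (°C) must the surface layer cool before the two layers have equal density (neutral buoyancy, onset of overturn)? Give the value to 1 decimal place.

12.9 °C

Neutral buoyancy requires Δρ = 0, i.e. −α(T_deep − T_surf′) + β(S_deep − S_surf) = 0.
T_surf′ = T_deep − (β/α)·ΔS = 14.9 − (8 × 10⁻⁴/1.5 × 10⁻⁴)·(+0.37) = 12.927 °C.
Cooling required: 16.1 − (12.927) = 3.173 °C.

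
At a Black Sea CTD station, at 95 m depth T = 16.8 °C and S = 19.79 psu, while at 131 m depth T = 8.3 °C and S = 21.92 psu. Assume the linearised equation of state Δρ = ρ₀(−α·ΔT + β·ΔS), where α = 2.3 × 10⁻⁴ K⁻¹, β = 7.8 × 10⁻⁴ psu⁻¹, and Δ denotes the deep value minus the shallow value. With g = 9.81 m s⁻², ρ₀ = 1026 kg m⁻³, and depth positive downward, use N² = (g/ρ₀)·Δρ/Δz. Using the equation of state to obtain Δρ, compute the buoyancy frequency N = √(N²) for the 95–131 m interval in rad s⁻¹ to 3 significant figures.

ΔT = -8.5 K, ΔS = +2.13 psu (deep − shallow).
Δρ/ρ₀ = −αΔT + βΔS = 1.955 × 10⁻³ + 1.6614 × 10⁻³ = 3.6164 × 10⁻³, so Δρ ≈ 3.710 kg m⁻³.
N² = (g/ρ₀)·Δρ/Δz = g·(Δρ/ρ₀)/Δz = 9.81 × 3.6164 × 10⁻³ / 36 = 9.8547 × 10⁻⁴ s⁻².
N = √(9.8547 × 10⁻⁴) = 0.031392 rad s⁻¹ ≈ 0.0314 rad s⁻¹.

0.0314 rad s⁻¹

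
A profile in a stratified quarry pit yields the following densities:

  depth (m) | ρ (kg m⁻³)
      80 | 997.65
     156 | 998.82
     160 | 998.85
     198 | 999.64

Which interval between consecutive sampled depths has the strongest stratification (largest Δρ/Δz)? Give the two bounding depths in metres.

Compute the density gradient over each adjacent pair:
  80–156 m: Δρ/Δz = 1.17/76 = 0.015 kg m⁻⁴
  156–160 m: Δρ/Δz = 0.03/4 = 7.5 × 10⁻³ kg m⁻⁴
  160–198 m: Δρ/Δz = 0.79/38 = 0.021 kg m⁻⁴
The largest gradient is in the 160–198 m interval — the pycnocline.

160–198 m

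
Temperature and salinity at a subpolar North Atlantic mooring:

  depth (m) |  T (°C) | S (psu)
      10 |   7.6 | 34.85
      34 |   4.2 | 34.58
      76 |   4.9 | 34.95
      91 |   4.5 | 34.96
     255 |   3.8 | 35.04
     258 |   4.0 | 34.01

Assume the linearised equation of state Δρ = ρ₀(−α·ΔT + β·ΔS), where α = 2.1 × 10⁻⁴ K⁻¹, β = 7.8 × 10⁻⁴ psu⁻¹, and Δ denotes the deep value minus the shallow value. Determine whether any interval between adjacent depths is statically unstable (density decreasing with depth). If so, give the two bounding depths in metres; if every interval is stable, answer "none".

255–258 m

Evaluate Δρ/ρ₀ = −αΔT + βΔS across each adjacent pair:
  10–34 m: −αΔT+βΔS = −(2.1 × 10⁻⁴)(-3.4)+(7.8 × 10⁻⁴)(-0.27) = 5.0 × 10⁻⁴ → stable
  34–76 m: −αΔT+βΔS = −(2.1 × 10⁻⁴)(+0.7)+(7.8 × 10⁻⁴)(+0.37) = 1.4 × 10⁻⁴ → stable
  76–91 m: −αΔT+βΔS = −(2.1 × 10⁻⁴)(-0.4)+(7.8 × 10⁻⁴)(+0.01) = 9.2 × 10⁻⁵ → stable
  91–255 m: −αΔT+βΔS = −(2.1 × 10⁻⁴)(-0.7)+(7.8 × 10⁻⁴)(+0.08) = 2.1 × 10⁻⁴ → stable
  255–258 m: −αΔT+βΔS = −(2.1 × 10⁻⁴)(+0.2)+(7.8 × 10⁻⁴)(-1.03) = -8.5 × 10⁻⁴ → UNSTABLE
The 255–258 m interval has Δρ < 0: lighter water underlies denser water.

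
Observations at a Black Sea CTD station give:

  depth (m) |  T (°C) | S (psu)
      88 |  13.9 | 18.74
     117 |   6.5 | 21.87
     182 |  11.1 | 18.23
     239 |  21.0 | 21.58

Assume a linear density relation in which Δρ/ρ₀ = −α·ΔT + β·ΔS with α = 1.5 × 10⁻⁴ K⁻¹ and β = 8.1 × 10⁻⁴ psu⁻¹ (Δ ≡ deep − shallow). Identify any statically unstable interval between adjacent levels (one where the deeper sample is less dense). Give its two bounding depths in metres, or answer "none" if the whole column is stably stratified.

117–182 m

Evaluate Δρ/ρ₀ = −αΔT + βΔS across each adjacent pair:
  88–117 m: −αΔT+βΔS = −(1.5 × 10⁻⁴)(-7.4)+(8.1 × 10⁻⁴)(+3.13) = 3.6 × 10⁻³ → stable
  117–182 m: −αΔT+βΔS = −(1.5 × 10⁻⁴)(+4.6)+(8.1 × 10⁻⁴)(-3.64) = -3.6 × 10⁻³ → UNSTABLE
  182–239 m: −αΔT+βΔS = −(1.5 × 10⁻⁴)(+9.9)+(8.1 × 10⁻⁴)(+3.35) = 1.2 × 10⁻³ → stable
The 117–182 m interval has Δρ < 0: lighter water underlies denser water.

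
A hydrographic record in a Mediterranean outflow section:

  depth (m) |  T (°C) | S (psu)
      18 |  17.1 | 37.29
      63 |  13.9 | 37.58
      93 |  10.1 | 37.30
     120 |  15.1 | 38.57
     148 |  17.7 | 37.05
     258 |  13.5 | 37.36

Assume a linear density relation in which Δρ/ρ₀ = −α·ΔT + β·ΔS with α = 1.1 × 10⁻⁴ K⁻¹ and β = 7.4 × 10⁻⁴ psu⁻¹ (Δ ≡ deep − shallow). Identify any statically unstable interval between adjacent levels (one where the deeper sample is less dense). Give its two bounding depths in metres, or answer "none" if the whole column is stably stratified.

Evaluate Δρ/ρ₀ = −αΔT + βΔS across each adjacent pair:
  18–63 m: −αΔT+βΔS = −(1.1 × 10⁻⁴)(-3.2)+(7.4 × 10⁻⁴)(+0.29) = 5.7 × 10⁻⁴ → stable
  63–93 m: −αΔT+βΔS = −(1.1 × 10⁻⁴)(-3.8)+(7.4 × 10⁻⁴)(-0.28) = 2.1 × 10⁻⁴ → stable
  93–120 m: −αΔT+βΔS = −(1.1 × 10⁻⁴)(+5.0)+(7.4 × 10⁻⁴)(+1.27) = 3.9 × 10⁻⁴ → stable
  120–148 m: −αΔT+βΔS = −(1.1 × 10⁻⁴)(+2.6)+(7.4 × 10⁻⁴)(-1.52) = -1.4 × 10⁻³ → UNSTABLE
  148–258 m: −αΔT+βΔS = −(1.1 × 10⁻⁴)(-4.2)+(7.4 × 10⁻⁴)(+0.31) = 6.9 × 10⁻⁴ → stable
The 120–148 m interval has Δρ < 0: lighter water underlies denser water.

120–148 m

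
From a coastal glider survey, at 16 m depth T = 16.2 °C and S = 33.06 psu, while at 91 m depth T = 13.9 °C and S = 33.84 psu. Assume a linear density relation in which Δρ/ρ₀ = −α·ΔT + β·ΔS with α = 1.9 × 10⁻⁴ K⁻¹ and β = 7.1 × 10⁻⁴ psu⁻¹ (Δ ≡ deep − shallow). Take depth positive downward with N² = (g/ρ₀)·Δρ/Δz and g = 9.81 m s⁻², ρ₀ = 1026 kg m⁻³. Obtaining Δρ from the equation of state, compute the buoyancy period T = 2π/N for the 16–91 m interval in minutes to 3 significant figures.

9.20 min

ΔT = -2.3 K, ΔS = +0.78 psu (deep − shallow).
Δρ/ρ₀ = −αΔT + βΔS = 4.37 × 10⁻⁴ + 5.538 × 10⁻⁴ = 9.908 × 10⁻⁴, so Δρ ≈ 1.017 kg m⁻³.
N² = (g/ρ₀)·Δρ/Δz = g·(Δρ/ρ₀)/Δz = 9.81 × 9.908 × 10⁻⁴ / 75 = 1.2960 × 10⁻⁴ s⁻².
N = √(1.2960 × 10⁻⁴) = 0.011384 rad s⁻¹ → T = 2π/N = 551.93 s = 9.1988 min ≈ 9.20 min.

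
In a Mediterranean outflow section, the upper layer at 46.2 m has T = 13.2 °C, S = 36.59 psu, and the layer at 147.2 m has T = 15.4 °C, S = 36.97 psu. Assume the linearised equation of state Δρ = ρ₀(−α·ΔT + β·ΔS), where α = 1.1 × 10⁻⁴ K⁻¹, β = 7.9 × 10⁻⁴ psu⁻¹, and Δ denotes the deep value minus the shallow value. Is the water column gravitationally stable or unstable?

stable

ΔT = 15.4 − 13.2 = +2.2 K and ΔS = 36.97 − 36.59 = +0.38 psu (deep − shallow).
−αΔT = -2.42 × 10⁻⁴; βΔS = 3.002 × 10⁻⁴; sum Δρ/ρ₀ = 5.82 × 10⁻⁵.
Δρ/ρ₀ > 0, so Δρ > 0: deeper water is denser → statically stable.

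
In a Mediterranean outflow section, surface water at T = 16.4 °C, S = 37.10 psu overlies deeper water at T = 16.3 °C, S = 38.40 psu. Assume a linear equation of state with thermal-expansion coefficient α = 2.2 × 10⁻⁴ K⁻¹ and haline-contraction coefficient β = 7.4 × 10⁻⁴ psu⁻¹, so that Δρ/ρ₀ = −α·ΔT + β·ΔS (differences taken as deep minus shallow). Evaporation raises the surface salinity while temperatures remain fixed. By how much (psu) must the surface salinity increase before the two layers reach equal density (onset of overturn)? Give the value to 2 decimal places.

Neutral buoyancy requires −α(T_deep − T_surf) + β(S_deep − S_surf′) = 0.
S_surf′ = S_deep − (α/β)·ΔT = 38.40 − (2.2 × 10⁻⁴/7.4 × 10⁻⁴)·(-0.1) = 38.4297 psu.
Increase required: 38.4297 − 37.10 = 1.3297 psu.

1.33 psu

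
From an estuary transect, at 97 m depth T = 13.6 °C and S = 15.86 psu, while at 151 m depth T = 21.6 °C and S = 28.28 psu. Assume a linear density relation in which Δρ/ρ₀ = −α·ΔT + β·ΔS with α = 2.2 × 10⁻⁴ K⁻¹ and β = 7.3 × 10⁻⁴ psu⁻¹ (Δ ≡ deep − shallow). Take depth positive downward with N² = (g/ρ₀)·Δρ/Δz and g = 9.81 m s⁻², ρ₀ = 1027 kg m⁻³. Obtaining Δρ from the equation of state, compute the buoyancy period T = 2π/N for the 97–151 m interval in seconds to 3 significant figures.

ΔT = +8.0 K, ΔS = +12.42 psu (deep − shallow).
Δρ/ρ₀ = −αΔT + βΔS = -1.76 × 10⁻³ + 9.0666 × 10⁻³ = 7.3066 × 10⁻³, so Δρ ≈ 7.504 kg m⁻³.
N² = (g/ρ₀)·Δρ/Δz = g·(Δρ/ρ₀)/Δz = 9.81 × 7.3066 × 10⁻³ / 54 = 1.3274 × 10⁻³ s⁻².
N = √(1.3274 × 10⁻³) = 0.036434 rad s⁻¹ → T = 2π/N = 172.45 s ≈ 172 s.

172 s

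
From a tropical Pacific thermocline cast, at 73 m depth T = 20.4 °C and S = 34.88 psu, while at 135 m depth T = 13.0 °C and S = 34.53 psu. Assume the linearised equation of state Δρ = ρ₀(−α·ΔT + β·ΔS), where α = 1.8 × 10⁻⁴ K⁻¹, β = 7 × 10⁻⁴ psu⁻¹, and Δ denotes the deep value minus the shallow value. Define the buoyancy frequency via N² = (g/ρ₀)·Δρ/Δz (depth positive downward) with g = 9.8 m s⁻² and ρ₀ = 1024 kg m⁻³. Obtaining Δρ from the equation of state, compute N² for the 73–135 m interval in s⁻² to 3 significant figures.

1.72 × 10⁻⁴ s⁻²

ΔT = -7.4 K, ΔS = -0.35 psu (deep − shallow).
Δρ/ρ₀ = −αΔT + βΔS = 1.332 × 10⁻³ − 2.45 × 10⁻⁴ = 1.087 × 10⁻³, so Δρ ≈ 1.113 kg m⁻³.
N² = (g/ρ₀)·Δρ/Δz = g·(Δρ/ρ₀)/Δz = 9.8 × 1.087 × 10⁻³ / 62 = 1.7182 × 10⁻⁴ s⁻² ≈ 1.72 × 10⁻⁴ s⁻².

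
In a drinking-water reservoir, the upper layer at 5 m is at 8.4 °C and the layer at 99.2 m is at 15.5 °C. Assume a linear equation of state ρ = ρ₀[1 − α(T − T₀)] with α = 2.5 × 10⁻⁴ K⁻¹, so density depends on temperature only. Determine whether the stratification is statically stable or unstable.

ΔT = 15.5 − 8.4 = +7.1 K, so Δρ/ρ₀ = −αΔT = -1.775 × 10⁻³.
Δρ/ρ₀ < 0, so Δρ < 0: deeper water is lighter → statically unstable; the column would overturn.

unstable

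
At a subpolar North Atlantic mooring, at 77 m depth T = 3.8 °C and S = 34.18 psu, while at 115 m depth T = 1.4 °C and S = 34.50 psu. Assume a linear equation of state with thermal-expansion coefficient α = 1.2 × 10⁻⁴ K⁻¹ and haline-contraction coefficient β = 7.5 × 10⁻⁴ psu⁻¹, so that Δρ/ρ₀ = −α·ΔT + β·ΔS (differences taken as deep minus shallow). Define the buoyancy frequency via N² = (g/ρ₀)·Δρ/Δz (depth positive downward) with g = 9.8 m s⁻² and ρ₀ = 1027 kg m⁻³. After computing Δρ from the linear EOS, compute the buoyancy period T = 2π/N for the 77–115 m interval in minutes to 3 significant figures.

8.97 min

ΔT = -2.4 K, ΔS = +0.32 psu (deep − shallow).
Δρ/ρ₀ = −αΔT + βΔS = 2.88 × 10⁻⁴ + 2.40 × 10⁻⁴ = 5.28 × 10⁻⁴, so Δρ ≈ 0.5423 kg m⁻³.
N² = (g/ρ₀)·Δρ/Δz = g·(Δρ/ρ₀)/Δz = 9.8 × 5.28 × 10⁻⁴ / 38 = 1.3617 × 10⁻⁴ s⁻².
N = √(1.3617 × 10⁻⁴) = 0.011669 rad s⁻¹ → T = 2π/N = 538.45 s = 8.9742 min ≈ 8.97 min.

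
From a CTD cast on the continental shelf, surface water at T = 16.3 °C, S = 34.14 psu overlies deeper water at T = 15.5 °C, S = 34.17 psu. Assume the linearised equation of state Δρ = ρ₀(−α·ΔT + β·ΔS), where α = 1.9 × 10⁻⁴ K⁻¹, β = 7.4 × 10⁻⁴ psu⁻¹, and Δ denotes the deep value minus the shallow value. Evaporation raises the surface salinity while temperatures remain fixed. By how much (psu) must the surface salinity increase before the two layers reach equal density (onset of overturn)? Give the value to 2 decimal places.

0.24 psu

Neutral buoyancy requires −α(T_deep − T_surf) + β(S_deep − S_surf′) = 0.
S_surf′ = S_deep − (α/β)·ΔT = 34.17 − (1.9 × 10⁻⁴/7.4 × 10⁻⁴)·(-0.8) = 34.3754 psu.
Increase required: 34.3754 − 34.14 = 0.2354 psu.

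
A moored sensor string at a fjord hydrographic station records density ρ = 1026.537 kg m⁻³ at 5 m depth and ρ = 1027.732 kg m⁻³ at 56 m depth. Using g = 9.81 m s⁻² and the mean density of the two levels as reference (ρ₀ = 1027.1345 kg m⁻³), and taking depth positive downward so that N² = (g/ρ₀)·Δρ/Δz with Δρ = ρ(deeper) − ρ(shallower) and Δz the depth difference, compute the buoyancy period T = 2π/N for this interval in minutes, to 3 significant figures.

Δρ = 1027.732 − 1026.537 = 1.195 kg m⁻³ over Δz = 56 − 5 = 51 m.
N² = (9.81/1027.1345) × (1.195/51) = 2.2379 × 10⁻⁴ s⁻².
N = √(2.2379 × 10⁻⁴) = 0.014960 rad s⁻¹, so T = 2π/N = 420.00 s = 7.0000 min ≈ 7.00 min.
N² > 0, so the interval is statically stable.

7.00 min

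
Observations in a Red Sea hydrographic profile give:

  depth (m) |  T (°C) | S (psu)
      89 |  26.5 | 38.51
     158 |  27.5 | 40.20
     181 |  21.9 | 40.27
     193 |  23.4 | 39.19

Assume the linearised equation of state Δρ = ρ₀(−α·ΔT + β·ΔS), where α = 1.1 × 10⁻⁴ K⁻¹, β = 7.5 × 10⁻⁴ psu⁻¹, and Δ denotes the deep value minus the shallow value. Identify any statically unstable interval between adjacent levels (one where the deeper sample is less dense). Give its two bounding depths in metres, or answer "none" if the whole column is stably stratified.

Evaluate Δρ/ρ₀ = −αΔT + βΔS across each adjacent pair:
  89–158 m: −αΔT+βΔS = −(1.1 × 10⁻⁴)(+1.0)+(7.5 × 10⁻⁴)(+1.69) = 1.2 × 10⁻³ → stable
  158–181 m: −αΔT+βΔS = −(1.1 × 10⁻⁴)(-5.6)+(7.5 × 10⁻⁴)(+0.07) = 6.7 × 10⁻⁴ → stable
  181–193 m: −αΔT+βΔS = −(1.1 × 10⁻⁴)(+1.5)+(7.5 × 10⁻⁴)(-1.08) = -9.8 × 10⁻⁴ → UNSTABLE
The 181–193 m interval has Δρ < 0: lighter water underlies denser water.

181–193 m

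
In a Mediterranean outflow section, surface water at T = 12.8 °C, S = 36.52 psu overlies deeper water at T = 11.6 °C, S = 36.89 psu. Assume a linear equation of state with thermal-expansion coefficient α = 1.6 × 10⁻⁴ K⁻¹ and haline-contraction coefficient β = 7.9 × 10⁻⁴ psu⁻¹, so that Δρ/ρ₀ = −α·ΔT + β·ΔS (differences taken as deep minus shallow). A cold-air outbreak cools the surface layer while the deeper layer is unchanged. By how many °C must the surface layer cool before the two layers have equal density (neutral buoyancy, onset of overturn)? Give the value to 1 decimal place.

Neutral buoyancy requires Δρ = 0, i.e. −α(T_deep − T_surf′) + β(S_deep − S_surf) = 0.
T_surf′ = T_deep − (β/α)·ΔS = 11.6 − (7.9 × 10⁻⁴/1.6 × 10⁻⁴)·(+0.37) = 9.773 °C.
Cooling required: 12.8 − (9.773) = 3.027 °C.

3.0 °C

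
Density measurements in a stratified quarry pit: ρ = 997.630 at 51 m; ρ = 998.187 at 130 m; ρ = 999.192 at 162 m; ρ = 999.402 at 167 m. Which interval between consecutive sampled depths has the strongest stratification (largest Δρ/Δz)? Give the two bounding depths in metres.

162–167 m

Compute the density gradient over each adjacent pair:
  51–130 m: Δρ/Δz = 0.557/79 = 7.1 × 10⁻³ kg m⁻⁴
  130–162 m: Δρ/Δz = 1.005/32 = 0.031 kg m⁻⁴
  162–167 m: Δρ/Δz = 0.210/5 = 0.042 kg m⁻⁴
The largest gradient is in the 162–167 m interval — the pycnocline.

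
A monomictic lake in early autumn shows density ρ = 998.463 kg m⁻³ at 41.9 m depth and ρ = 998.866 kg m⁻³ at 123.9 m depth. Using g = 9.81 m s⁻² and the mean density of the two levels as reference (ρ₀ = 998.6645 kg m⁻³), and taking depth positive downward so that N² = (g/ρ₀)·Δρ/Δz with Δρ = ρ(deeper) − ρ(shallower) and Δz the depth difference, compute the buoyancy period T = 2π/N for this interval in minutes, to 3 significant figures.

Δρ = 998.866 − 998.463 = 0.403 kg m⁻³ over Δz = 123.9 − 41.9 = 82 m.
N² = (9.81/998.6645) × (0.403/82) = 4.8277 × 10⁻⁵ s⁻².
N = √(4.8277 × 10⁻⁵) = 6.9482 × 10⁻³ rad s⁻¹, so T = 2π/N = 904.29 s = 15.071 min ≈ 15.1 min.

15.1 min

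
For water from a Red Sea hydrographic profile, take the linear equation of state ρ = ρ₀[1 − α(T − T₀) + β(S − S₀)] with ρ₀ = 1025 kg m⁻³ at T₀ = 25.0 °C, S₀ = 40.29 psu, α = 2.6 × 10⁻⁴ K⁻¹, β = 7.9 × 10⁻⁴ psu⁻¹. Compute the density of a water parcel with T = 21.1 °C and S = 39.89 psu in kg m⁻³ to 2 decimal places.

T − T₀ = -3.9 K, S − S₀ = -0.40 psu.
Bracket = 1 − α·(-3.9) + β·(-0.40) = 1 + (6.98 × 10⁻⁴) = 1.0006980.
ρ = 1025 × 1.0006980 = 1025.72 kg m⁻³.

1025.72 kg m⁻³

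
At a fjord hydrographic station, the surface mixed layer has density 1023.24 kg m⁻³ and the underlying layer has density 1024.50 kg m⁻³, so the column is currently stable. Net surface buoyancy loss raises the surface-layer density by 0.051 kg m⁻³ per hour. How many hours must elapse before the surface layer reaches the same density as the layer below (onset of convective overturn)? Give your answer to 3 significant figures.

24.7 hours

Density deficit of the surface layer: 1024.50 − 1023.24 = 1.26 kg m⁻³.
Required change = 1.26 / 0.051 = 24.7 hours.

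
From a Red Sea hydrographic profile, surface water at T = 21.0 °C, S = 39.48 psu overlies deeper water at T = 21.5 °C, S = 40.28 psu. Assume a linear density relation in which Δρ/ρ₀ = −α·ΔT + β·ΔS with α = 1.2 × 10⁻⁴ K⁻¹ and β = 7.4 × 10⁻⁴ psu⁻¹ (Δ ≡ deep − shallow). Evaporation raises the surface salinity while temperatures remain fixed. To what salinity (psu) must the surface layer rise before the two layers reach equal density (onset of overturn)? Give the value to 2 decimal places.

40.20 psu

Neutral buoyancy requires −α(T_deep − T_surf) + β(S_deep − S_surf′) = 0.
S_surf′ = S_deep − (α/β)·ΔT = 40.28 − (1.2 × 10⁻⁴/7.4 × 10⁻⁴)·(+0.5) = 40.1989 psu.
Increase required: 40.1989 − 39.48 = 0.7189 psu.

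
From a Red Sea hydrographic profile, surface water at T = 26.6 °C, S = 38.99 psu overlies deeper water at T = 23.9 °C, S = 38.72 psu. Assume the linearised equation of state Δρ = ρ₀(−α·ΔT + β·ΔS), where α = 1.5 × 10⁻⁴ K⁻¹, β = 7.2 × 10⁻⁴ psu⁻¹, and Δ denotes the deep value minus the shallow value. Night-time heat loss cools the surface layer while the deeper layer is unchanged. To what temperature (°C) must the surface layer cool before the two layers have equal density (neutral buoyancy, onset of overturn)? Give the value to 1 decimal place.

25.2 °C

Neutral buoyancy requires Δρ = 0, i.e. −α(T_deep − T_surf′) + β(S_deep − S_surf) = 0.
T_surf′ = T_deep − (β/α)·ΔS = 23.9 − (7.2 × 10⁻⁴/1.5 × 10⁻⁴)·(-0.27) = 25.196 °C.
Cooling required: 26.6 − (25.196) = 1.404 °C.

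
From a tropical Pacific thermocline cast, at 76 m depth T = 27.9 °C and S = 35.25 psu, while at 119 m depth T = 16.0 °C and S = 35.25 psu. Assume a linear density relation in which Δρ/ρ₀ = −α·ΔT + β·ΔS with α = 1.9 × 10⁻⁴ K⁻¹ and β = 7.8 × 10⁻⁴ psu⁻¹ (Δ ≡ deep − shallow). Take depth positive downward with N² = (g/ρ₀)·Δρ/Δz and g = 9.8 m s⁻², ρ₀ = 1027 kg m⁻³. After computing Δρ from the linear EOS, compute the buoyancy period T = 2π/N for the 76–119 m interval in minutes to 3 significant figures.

ΔT = -11.9 K, ΔS = +0.00 psu (deep − shallow).
Δρ/ρ₀ = −αΔT + βΔS = 2.261 × 10⁻³ + 0 = 2.261 × 10⁻³, so Δρ ≈ 2.322 kg m⁻³.
N² = (g/ρ₀)·Δρ/Δz = g·(Δρ/ρ₀)/Δz = 9.8 × 2.261 × 10⁻³ / 43 = 5.1530 × 10⁻⁴ s⁻².
N = √(5.1530 × 10⁻⁴) = 0.022700 rad s⁻¹ → T = 2π/N = 276.79 s = 4.6132 min ≈ 4.61 min.

4.61 min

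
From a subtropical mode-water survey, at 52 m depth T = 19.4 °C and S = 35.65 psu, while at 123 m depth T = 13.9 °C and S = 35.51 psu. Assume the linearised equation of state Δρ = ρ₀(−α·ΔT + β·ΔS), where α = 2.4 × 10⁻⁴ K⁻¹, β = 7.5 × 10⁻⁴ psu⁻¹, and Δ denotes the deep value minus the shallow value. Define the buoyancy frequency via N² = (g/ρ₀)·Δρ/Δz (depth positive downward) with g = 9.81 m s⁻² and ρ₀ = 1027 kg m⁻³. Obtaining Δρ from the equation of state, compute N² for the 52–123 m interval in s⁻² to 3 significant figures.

ΔT = -5.5 K, ΔS = -0.14 psu (deep − shallow).
Δρ/ρ₀ = −αΔT + βΔS = 1.32 × 10⁻³ − 1.05 × 10⁻⁴ = 1.215 × 10⁻³, so Δρ ≈ 1.248 kg m⁻³.
N² = (g/ρ₀)·Δρ/Δz = g·(Δρ/ρ₀)/Δz = 9.81 × 1.215 × 10⁻³ / 71 = 1.6788 × 10⁻⁴ s⁻² ≈ 1.68 × 10⁻⁴ s⁻².

1.68 × 10⁻⁴ s⁻²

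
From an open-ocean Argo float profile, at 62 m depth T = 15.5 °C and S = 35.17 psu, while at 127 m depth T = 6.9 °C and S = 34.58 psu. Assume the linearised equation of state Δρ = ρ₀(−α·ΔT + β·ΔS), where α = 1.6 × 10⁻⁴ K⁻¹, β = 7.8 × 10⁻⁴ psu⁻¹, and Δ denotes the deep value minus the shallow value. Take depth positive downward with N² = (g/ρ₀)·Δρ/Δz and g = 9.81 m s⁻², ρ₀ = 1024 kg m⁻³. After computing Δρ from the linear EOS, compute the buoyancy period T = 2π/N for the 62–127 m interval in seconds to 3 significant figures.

534 s

ΔT = -8.6 K, ΔS = -0.59 psu (deep − shallow).
Δρ/ρ₀ = −αΔT + βΔS = 1.376 × 10⁻³ − 4.602 × 10⁻⁴ = 9.158 × 10⁻⁴, so Δρ ≈ 0.9378 kg m⁻³.
N² = (g/ρ₀)·Δρ/Δz = g·(Δρ/ρ₀)/Δz = 9.81 × 9.158 × 10⁻⁴ / 65 = 1.3822 × 10⁻⁴ s⁻².
N = √(1.3822 × 10⁻⁴) = 0.011757 rad s⁻¹ → T = 2π/N = 534.42 s ≈ 534 s.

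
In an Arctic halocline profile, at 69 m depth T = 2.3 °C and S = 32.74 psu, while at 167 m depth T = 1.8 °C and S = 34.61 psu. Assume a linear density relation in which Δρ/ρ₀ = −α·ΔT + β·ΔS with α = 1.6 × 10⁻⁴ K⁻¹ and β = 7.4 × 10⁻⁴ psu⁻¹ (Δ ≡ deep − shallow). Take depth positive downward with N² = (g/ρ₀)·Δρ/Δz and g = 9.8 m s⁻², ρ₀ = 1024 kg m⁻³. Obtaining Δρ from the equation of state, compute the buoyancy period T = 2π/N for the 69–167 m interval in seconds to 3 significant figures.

519 s

ΔT = -0.5 K, ΔS = +1.87 psu (deep − shallow).
Δρ/ρ₀ = −αΔT + βΔS = 8.00 × 10⁻⁵ + 1.3838 × 10⁻³ = 1.4638 × 10⁻³, so Δρ ≈ 1.499 kg m⁻³.
N² = (g/ρ₀)·Δρ/Δz = g·(Δρ/ρ₀)/Δz = 9.8 × 1.4638 × 10⁻³ / 98 = 1.4638 × 10⁻⁴ s⁻².
N = √(1.4638 × 10⁻⁴) = 0.012099 rad s⁻¹ → T = 2π/N = 519.31 s ≈ 519 s.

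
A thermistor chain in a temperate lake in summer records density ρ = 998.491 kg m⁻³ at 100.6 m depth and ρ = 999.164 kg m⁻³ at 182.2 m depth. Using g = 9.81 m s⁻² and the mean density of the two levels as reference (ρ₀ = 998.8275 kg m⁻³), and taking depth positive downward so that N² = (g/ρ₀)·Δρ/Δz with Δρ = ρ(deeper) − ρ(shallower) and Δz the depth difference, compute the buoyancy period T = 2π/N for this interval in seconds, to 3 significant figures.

698 s

Δρ = 999.164 − 998.491 = 0.673 kg m⁻³ over Δz = 182.2 − 100.6 = 81.6 m.
N² = (9.81/998.8275) × (0.673/81.6) = 8.1003 × 10⁻⁵ s⁻².
N = √(8.1003 × 10⁻⁵) = 9.0002 × 10⁻³ rad s⁻¹, so T = 2π/N = 698.12 s ≈ 698 s.
A positive N² confirms static stability across the interval.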